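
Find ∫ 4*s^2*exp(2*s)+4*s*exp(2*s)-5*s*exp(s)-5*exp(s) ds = s*(2*s*exp(s) - 5)*exp(s) + C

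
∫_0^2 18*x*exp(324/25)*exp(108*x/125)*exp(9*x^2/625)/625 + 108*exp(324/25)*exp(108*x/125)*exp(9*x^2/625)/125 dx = -exp(324/25) + exp(9216/625)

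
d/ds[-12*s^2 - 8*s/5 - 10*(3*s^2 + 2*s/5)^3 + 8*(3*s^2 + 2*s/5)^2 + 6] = -1620*s^5 - 540*s^4 + 1152*s^3/5 + 1392*s^2/25 - 536*s/25 - 8/5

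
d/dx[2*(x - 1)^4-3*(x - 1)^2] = 8*x^3 - 24*x^2 + 18*x - 2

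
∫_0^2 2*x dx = 4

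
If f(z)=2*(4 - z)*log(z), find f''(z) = (-2*z - 8)/z^2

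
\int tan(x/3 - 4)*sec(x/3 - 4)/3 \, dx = sec(x/3 - 4) + C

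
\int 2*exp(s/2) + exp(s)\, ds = (exp(s/2) + 2)^2 + C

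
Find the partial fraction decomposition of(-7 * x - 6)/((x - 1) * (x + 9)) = -57/(10*(x + 9)) - 13/(10*(x - 1))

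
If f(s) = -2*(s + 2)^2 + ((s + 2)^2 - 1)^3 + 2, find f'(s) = 6*s^5 + 60*s^4 + 228*s^3 + 408*s^2 + 338*s + 100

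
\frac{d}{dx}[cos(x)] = -sin(x)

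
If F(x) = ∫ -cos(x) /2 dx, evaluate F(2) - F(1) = -sin(2)/2 + sin(1)/2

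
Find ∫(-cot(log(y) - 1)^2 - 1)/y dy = cot(log(y) - 1) + C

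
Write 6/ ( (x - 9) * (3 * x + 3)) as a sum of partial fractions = -1/(5*(x + 1)) + 1/(5*(x - 9))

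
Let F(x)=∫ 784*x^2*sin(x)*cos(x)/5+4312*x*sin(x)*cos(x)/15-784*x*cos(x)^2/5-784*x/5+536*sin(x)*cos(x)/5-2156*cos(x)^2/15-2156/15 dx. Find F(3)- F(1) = -1372 - 2976*cos(6)/5 + 2068*cos(2)/15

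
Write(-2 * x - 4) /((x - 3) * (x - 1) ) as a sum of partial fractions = 3/(x - 1) - 5/(x - 3)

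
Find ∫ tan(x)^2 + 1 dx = tan(x) + C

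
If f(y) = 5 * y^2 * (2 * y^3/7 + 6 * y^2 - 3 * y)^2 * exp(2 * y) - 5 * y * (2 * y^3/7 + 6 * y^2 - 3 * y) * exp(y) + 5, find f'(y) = 40*y^8*exp(2*y)/49 + 1840*y^7*exp(2*y)/49 + 3240*y^6*exp(2*y)/7 + 4680*y^5*exp(2*y)/7 - 810*y^4*exp(2*y) - 10*y^4*exp(y)/7 + 180*y^3*exp(2*y) - 250*y^3*exp(y)/7 - 75*y^2*exp(y) + 30*y*exp(y)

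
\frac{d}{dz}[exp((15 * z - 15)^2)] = 450*z*exp(225*z^2 - 450*z + 225) - 450*exp(225*z^2 - 450*z + 225)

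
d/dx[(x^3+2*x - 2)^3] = 9*x^8 + 42*x^6 - 36*x^5 + 60*x^4 - 96*x^3 + 60*x^2 - 48*x + 24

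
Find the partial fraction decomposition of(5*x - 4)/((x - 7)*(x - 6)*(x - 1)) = 1/(30*(x - 1)) - 26/(5*(x - 6)) + 31/(6*(x - 7))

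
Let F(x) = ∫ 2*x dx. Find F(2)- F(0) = 4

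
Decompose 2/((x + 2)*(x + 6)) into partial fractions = -1/(2*(x + 6)) + 1/(2*(x + 2))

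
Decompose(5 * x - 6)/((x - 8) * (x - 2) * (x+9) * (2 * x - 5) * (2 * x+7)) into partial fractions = 47/(8349*(2*x + 7)) - 13/(759*(2*x - 5)) - 3/(2783*(x + 9)) + 2/(363*(x - 2)) + 1/(759*(x - 8))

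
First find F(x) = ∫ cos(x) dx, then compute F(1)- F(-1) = 2*sin(1)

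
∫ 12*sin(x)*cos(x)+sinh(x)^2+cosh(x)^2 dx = 6*sin(x)^2 + sinh(2*x)/2 + C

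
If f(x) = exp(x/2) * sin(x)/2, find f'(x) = (sin(x) + 2*cos(x))*exp(x/2)/4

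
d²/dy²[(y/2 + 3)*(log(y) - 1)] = (y - 6)/(2*y^2)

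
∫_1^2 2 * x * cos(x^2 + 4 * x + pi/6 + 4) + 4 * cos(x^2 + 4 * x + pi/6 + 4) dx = sin(pi/6 + 16) - sin(pi/6 + 9)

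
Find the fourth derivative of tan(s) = 24*tan(s)^5 + 40*tan(s)^3 + 16*tan(s)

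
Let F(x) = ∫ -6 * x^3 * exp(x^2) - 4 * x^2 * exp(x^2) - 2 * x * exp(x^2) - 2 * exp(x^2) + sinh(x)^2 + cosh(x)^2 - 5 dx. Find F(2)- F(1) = -14*exp(4) - 5 - sinh(2)/2 + 3*E + sinh(4)/2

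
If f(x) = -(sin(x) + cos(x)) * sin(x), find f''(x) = -2*sqrt(2)*cos(2*x + pi/4)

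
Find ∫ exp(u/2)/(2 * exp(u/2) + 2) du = log(exp(u/2) + 1) + C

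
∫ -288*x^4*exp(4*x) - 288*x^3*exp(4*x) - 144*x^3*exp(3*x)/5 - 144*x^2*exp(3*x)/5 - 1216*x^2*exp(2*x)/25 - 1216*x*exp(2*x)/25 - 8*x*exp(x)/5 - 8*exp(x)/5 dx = 24*x^2*exp(2*x) + 8*x*exp(x)/5 - 8*(15*x^2*exp(2*x) + x*exp(x) + 5)^2/25 + C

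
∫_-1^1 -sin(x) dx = 0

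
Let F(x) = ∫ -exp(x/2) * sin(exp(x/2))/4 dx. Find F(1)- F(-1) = -cos(exp(-1/2))/2 + cos(exp(1/2))/2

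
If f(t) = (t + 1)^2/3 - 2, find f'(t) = 2*t/3 + 2/3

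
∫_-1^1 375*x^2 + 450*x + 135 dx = 520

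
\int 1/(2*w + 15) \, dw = log(2*w/3 + 5)/2 + C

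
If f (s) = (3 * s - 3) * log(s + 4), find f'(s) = (3*s*log(s + 4) + 3*s + 12*log(s + 4) - 3)/(s + 4)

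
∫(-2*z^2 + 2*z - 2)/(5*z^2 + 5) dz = -2*z/5 + log(z^2 + 1)/5 + C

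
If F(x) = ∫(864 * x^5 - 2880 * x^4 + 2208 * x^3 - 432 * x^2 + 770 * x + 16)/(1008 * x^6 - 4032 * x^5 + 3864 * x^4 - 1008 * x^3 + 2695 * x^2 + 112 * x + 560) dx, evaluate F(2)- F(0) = -log(5)/7 + log(29/4)/7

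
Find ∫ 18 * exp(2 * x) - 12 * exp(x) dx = (3*exp(x) - 2)^2 + C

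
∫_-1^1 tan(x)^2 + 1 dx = 2*tan(1)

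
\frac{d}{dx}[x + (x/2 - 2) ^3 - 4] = 3*x^2/8 - 3*x + 7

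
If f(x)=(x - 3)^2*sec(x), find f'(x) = (x^2*sin(x)/cos(x) - 6*x*sin(x)/cos(x) + 2*x + 9*sin(x)/cos(x) - 6)/cos(x)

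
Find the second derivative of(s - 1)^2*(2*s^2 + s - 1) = 24*s^2 - 18*s - 2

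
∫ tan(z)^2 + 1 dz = tan(z) + C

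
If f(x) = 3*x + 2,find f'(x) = 3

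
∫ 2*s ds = s^2 + C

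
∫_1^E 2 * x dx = -1 + exp(2)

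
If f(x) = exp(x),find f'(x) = exp(x)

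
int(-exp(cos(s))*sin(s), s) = exp(cos(s)) + C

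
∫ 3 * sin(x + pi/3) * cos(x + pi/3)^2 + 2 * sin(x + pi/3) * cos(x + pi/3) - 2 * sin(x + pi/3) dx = (-cos(x + pi/3)^2 - cos(x + pi/3) + 2)*cos(x + pi/3) + C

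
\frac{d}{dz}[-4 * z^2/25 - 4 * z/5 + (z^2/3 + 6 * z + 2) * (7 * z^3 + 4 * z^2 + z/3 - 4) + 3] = 35*z^4/3 + 520*z^3/3 + 343*z^2/3 + 1276*z/75 - 362/15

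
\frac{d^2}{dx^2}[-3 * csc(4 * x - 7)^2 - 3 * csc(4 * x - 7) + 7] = -288*cot(4*x - 7)^2*csc(4*x - 7)^2 - 96*cot(4*x - 7)^2*csc(4*x - 7) - 96*csc(4*x - 7)^2 - 48*csc(4*x - 7)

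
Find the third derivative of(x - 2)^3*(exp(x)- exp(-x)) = (x^3*exp(2*x) + x^3 + 3*x^2*exp(2*x) - 15*x^2 - 6*x*exp(2*x) + 66*x - 2*exp(2*x) - 86)*exp(-x)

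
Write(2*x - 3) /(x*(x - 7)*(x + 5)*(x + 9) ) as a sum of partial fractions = 7/(192*(x + 9)) - 13/(240*(x + 5)) + 11/(1344*(x - 7)) + 1/(105*x)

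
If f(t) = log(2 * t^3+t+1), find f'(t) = (6*t^2 + 1)/(2*t^3 + t + 1)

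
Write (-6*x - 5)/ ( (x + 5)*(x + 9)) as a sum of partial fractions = -49/(4*(x + 9)) + 25/(4*(x + 5))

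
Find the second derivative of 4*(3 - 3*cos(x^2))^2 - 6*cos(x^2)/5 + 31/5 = 1464*x^2*cos(x^2)/5 - 288*x^2*cos(2*x^2) + 732*sin(x^2)/5 - 72*sin(2*x^2)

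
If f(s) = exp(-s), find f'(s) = -exp(-s)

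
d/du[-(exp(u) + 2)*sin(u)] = -sqrt(2)*exp(u)*sin(u + pi/4) - 2*cos(u)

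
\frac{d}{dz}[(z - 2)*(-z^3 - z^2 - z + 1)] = -4*z^3 + 3*z^2 + 2*z + 3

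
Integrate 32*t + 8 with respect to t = 16*t^2 + 8*t + C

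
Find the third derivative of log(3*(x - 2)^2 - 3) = (4*x^3 - 24*x^2 + 60*x - 56)/(x^6 - 12*x^5 + 57*x^4 - 136*x^3 + 171*x^2 - 108*x + 27)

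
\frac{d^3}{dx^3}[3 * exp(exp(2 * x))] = 24*exp(2*x + exp(2*x)) + 72*exp(4*x + exp(2*x)) + 24*exp(6*x + exp(2*x))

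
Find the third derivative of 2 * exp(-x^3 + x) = -54*x^6*exp(-x^3 + x) + 54*x^4*exp(-x^3 + x) + 108*x^3*exp(-x^3 + x) - 18*x^2*exp(-x^3 + x) - 36*x*exp(-x^3 + x) - 10*exp(-x^3 + x)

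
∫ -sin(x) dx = cos(x) + C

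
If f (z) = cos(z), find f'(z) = -sin(z)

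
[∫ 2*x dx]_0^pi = pi^2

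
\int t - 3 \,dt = t^2/2 - 3*t + C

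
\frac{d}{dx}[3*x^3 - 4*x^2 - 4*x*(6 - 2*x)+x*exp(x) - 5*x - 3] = 9*x^2 + x*exp(x) + 8*x + exp(x) - 29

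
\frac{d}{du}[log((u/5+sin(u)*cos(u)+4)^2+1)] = 2*(20*u*cos(2*u) + 4*u + 10*sin(2*u) + 25*sin(4*u) + 400*cos(2*u) + 80)/(4*u^2 + 20*u*sin(2*u) + 160*u - 25*(1 - cos(2*u))^2 + 400*sin(2*u) - 50*cos(2*u) + 1750)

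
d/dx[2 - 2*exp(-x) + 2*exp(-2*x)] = (2*exp(x) - 4)*exp(-2*x)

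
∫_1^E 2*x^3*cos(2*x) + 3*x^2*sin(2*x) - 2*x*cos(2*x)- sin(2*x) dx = (-E + exp(3))*sin(2*E)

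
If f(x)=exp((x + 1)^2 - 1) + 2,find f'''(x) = 8*x^3*exp(x^2 + 2*x) + 24*x^2*exp(x^2 + 2*x) + 36*x*exp(x^2 + 2*x) + 20*exp(x^2 + 2*x)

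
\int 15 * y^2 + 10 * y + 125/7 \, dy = 5*y^3 + 5*y^2 + 125*y/7 + C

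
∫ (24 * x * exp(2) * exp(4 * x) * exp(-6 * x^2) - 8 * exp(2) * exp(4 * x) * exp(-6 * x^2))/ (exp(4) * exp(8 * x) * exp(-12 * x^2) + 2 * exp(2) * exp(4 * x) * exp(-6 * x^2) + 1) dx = 2/(exp(-6*x^2 + 4*x + 2) + 1) + C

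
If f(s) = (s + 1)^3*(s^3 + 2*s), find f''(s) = 30*s^4 + 60*s^3 + 60*s^2 + 42*s + 12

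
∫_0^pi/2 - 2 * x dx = -pi^2/4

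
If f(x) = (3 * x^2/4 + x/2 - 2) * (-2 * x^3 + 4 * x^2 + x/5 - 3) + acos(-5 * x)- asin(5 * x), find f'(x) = -15*x^4/2 + 8*x^3 + 369*x^2/20 - 203*x/10 - 19/10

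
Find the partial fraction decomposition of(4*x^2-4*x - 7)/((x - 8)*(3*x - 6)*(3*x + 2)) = -23/(624*(3*x + 2)) - 1/(144*(x - 2)) + 217/(468*(x - 8))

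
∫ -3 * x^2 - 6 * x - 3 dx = -x^3 - 3*x^2 - 3*x + C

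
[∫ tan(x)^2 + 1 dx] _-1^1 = 2*tan(1)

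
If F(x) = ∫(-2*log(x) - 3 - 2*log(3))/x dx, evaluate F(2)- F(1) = -3*log(6) - log(6)^2 + log(3)^2 + 3*log(3)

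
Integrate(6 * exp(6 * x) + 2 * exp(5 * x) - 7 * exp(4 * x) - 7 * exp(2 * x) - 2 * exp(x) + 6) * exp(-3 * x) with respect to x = (-2*(1 - exp(2*x))^3 + (1 - exp(2*x))^2*exp(x) - exp(4*x) + exp(2*x))*exp(-3*x) + C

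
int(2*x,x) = x^2 + C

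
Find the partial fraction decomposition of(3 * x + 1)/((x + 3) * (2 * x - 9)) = 29/(15*(2*x - 9)) + 8/(15*(x + 3))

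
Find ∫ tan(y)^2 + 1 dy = tan(y) + C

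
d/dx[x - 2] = 1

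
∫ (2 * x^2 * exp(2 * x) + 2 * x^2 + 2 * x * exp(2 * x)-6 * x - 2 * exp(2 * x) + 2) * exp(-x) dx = 4*x*(x - 1)*sinh(x) + C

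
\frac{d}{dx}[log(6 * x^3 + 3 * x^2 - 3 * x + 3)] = (6*x^2 + 2*x - 1)/(2*x^3 + x^2 - x + 1)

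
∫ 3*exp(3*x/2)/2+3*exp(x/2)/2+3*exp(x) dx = (exp(x/2) + 1)^3 + C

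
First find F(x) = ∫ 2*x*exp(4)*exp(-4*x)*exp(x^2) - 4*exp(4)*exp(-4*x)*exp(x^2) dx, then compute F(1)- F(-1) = E - exp(9)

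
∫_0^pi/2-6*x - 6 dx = 3 - 3*(1 + pi/2)^2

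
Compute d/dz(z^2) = 2*z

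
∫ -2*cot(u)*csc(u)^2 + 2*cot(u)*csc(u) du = (csc(u) - 1)^2 + C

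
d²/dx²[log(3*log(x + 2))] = (-log(x + 2) - 1)/(x^2*log(x + 2)^2 + 4*x*log(x + 2)^2 + 4*log(x + 2)^2)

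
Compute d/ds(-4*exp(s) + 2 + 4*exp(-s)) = (-4*exp(2*s) - 4)*exp(-s)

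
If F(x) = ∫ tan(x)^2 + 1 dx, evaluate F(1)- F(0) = tan(1)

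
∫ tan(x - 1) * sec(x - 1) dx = sec(x - 1) + C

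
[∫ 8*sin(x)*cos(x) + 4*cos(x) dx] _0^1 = 4*(sin(1) + 1)*sin(1)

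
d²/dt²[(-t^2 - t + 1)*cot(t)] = -2*t^2/tan(t) - 2*t^2/tan(t)^3 + 4*t - 2*t/tan(t) + 4*t/tan(t)^2 - 2*t/tan(t)^3 + 2 + 2/tan(t)^2 + 2/tan(t)^3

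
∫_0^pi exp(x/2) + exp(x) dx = -4 + (1 + exp(pi/2))^2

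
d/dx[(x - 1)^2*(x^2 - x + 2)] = 4*x^3 - 9*x^2 + 10*x - 5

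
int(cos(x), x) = sin(x) + C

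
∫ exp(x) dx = exp(x) + C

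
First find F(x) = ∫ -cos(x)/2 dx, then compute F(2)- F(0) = -sin(2)/2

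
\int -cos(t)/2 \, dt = -sin(t)/2 + C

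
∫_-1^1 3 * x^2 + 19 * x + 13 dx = 28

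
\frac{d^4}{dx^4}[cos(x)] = cos(x)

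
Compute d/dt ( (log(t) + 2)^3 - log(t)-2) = (3*log(t)^2 + 12*log(t) + 11)/t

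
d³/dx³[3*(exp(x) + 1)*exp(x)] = 24*exp(2*x) + 3*exp(x)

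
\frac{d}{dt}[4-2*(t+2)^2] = -4*t - 8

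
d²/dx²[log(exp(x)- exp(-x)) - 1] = -4*exp(2*x)/(exp(4*x) - 2*exp(2*x) + 1)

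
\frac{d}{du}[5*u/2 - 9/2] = 5/2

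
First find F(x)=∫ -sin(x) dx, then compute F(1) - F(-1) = 0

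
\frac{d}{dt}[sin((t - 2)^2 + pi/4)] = 2*t*cos(t^2 - 4*t + pi/4 + 4) - 4*cos(t^2 - 4*t + pi/4 + 4)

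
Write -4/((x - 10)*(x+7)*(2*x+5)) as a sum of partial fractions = 16/(225*(2*x + 5)) - 4/(153*(x + 7)) - 4/(425*(x - 10))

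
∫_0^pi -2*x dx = -pi^2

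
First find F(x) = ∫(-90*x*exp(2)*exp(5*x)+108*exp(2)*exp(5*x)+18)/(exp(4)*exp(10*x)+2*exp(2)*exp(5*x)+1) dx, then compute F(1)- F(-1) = 36*exp(3)/(1 + exp(3))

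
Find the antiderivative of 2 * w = w^2 + C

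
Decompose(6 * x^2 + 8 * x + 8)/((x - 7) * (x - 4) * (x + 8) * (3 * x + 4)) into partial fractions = 27/(1000*(3*x + 4)) - 41/(450*(x + 8)) - 17/(72*(x - 4)) + 358/(1125*(x - 7))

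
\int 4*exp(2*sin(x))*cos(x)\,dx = 2*exp(2*sin(x)) + C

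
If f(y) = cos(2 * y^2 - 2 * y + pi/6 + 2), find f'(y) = -4*y*sin(2*y^2 - 2*y + pi/6 + 2) + 2*sin(2*y^2 - 2*y + pi/6 + 2)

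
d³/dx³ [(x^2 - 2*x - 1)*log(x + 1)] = (2*x^2 + 8*x + 10)/(x^3 + 3*x^2 + 3*x + 1)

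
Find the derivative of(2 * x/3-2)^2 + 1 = 8*x/9 - 8/3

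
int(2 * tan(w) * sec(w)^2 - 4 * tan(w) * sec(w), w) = (sec(w) - 2)^2 + C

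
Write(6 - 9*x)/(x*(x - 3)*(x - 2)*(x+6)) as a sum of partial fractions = -5/(36*(x + 6)) + 3/(4*(x - 2)) - 7/(9*(x - 3)) + 1/(6*x)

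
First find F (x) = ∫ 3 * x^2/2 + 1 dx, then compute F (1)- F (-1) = 3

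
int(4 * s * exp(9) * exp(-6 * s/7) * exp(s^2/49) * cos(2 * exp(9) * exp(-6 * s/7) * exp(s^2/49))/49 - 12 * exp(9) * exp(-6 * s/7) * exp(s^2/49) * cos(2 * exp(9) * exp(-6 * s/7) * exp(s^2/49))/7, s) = sin(2*exp((s - 21)^2/49)) + C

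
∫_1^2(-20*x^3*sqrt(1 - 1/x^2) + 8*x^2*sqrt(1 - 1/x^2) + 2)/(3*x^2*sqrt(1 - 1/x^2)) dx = -22/3 + 2*pi/9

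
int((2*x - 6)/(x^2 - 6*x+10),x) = log((x - 3)^2 + 1) + C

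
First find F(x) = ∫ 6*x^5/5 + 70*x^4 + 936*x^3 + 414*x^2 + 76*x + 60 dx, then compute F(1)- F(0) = 2421/5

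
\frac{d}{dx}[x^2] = 2*x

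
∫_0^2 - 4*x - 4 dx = -16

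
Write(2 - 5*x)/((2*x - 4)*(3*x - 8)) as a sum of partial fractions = -17/(2*(3*x - 8)) + 2/(x - 2)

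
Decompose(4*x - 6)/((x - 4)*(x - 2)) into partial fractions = -1/(x - 2) + 5/(x - 4)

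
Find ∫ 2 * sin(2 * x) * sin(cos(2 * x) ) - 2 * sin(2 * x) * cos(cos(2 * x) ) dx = sqrt(2)*sin(cos(2*x) + pi/4) + C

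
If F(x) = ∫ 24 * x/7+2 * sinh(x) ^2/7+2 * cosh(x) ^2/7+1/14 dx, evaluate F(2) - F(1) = -sinh(2)/7 + sinh(4)/7 + 73/14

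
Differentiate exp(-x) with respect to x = -exp(-x)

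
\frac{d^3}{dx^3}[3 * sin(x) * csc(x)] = 0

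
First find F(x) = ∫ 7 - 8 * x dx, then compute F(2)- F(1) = -5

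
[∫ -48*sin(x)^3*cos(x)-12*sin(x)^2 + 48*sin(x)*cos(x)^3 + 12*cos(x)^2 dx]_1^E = -6*sin(2) - 3*(1 - cos(4)) + 6*sin(2*E) + 3*(1 - cos(4*E))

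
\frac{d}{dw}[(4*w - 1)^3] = 192*w^2 - 96*w + 12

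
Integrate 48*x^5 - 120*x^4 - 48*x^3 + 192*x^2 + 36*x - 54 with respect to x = 8*x^6 - 24*x^5 - 12*x^4 + 64*x^3 + 18*x^2 - 54*x + C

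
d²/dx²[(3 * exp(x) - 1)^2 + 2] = 36*exp(2*x) - 6*exp(x)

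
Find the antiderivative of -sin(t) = cos(t) + C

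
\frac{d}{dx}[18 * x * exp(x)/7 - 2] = 18*x*exp(x)/7 + 18*exp(x)/7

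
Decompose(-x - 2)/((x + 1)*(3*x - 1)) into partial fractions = -7/(4*(3*x - 1)) + 1/(4*(x + 1))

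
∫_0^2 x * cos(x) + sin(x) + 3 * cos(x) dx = 5*sin(2)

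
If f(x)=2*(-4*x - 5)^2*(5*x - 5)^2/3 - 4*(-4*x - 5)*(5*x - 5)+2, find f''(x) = 3200*x^2 + 800*x - 1140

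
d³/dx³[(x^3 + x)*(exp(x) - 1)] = x^3*exp(x) + 9*x^2*exp(x) + 19*x*exp(x) + 9*exp(x) - 6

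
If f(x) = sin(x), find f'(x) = cos(x)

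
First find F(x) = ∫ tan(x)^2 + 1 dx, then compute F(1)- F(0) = tan(1)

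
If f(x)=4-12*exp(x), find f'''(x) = -12*exp(x)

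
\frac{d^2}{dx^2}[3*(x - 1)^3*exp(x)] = 3*x^3*exp(x) + 9*x^2*exp(x) - 9*x*exp(x) - 3*exp(x)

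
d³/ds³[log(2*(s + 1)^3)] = 6/(s^3 + 3*s^2 + 3*s + 1)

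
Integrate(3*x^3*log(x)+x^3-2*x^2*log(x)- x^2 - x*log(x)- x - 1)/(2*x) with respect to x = (x^3 - x^2 - x - 1)*log(x)/2 + C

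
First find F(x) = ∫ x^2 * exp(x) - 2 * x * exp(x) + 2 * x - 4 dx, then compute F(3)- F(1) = -E + exp(3)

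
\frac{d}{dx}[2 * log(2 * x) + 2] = 2/x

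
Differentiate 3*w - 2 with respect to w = 3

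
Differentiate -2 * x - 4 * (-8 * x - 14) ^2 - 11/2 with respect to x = -512*x - 898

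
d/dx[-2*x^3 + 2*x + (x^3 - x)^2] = 6*x^5 - 8*x^3 - 6*x^2 + 2*x + 2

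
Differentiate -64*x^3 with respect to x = -192*x^2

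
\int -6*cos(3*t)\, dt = -2*sin(3*t) + C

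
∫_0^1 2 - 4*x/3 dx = 4/3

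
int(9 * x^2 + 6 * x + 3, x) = 3*x^3 + 3*x^2 + 3*x + C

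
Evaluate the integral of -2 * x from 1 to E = 1 - exp(2)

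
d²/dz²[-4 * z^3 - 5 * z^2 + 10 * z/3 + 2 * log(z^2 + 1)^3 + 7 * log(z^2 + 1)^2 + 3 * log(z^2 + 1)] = (-24*z^5 - 10*z^4 - 48*z^3 - 12*z^2*log(z^2 + 1)^2 + 20*z^2*log(z^2 + 1) + 30*z^2 - 24*z + 12*log(z^2 + 1)^2 + 28*log(z^2 + 1) - 4)/(z^4 + 2*z^2 + 1)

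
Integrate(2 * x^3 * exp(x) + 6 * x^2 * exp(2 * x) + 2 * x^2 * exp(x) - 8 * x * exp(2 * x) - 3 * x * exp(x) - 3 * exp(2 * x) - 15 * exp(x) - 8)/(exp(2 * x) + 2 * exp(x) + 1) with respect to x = (-(8*x + 11)*(exp(x) + 1) + (2*x^3 - 4*x^2 + 5*x - 4)*exp(x))/(exp(x) + 1) + C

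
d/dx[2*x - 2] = 2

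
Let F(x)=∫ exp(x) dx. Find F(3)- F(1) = -E + exp(3)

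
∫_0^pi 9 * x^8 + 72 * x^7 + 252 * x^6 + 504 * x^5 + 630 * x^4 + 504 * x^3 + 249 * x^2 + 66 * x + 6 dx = -(1 + pi)^3 + (1 + pi)^9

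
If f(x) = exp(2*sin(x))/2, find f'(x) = exp(2*sin(x))*cos(x)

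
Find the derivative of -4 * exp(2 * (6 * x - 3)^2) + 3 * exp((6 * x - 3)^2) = 216*x*exp(36*x^2 - 36*x + 9) - 576*x*exp(72*x^2 - 72*x + 18) - 108*exp(36*x^2 - 36*x + 9) + 288*exp(72*x^2 - 72*x + 18)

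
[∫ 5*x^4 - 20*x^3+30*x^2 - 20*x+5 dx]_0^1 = 1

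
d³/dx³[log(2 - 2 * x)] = 2/(x^3 - 3*x^2 + 3*x - 1)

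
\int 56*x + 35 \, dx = 28*x^2/(1 + E) + 28*E*x^2/(1 + E) + 35*x/(1 + E) + 35*E*x/(1 + E) + C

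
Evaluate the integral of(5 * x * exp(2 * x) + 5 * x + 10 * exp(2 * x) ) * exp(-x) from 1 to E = -10*E + 10*exp(-1) + (5 + 5*E)*(-exp(-E) + exp(E))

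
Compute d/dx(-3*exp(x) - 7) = -3*exp(x)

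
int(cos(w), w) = sin(w) + C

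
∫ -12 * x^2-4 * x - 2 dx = -4*x^3 - 2*x^2 - 2*x + C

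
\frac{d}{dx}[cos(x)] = -sin(x)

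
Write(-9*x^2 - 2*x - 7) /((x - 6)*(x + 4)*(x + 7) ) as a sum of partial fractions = -434/(39*(x + 7)) + 143/(30*(x + 4)) - 343/(130*(x - 6))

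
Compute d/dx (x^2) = 2*x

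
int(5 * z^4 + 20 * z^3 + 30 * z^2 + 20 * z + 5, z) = z^5 + 5*z^4 + 10*z^3 + 10*z^2 + 5*z + C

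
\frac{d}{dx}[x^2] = 2*x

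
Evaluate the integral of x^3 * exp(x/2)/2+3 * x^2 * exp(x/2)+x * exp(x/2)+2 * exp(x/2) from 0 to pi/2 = (pi + pi^3/8)*exp(pi/4)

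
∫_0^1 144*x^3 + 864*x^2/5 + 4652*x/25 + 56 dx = 6066/25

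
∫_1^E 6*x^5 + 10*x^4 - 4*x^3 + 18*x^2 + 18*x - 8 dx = -25 + (-exp(3) - exp(2) - 4 + E)^2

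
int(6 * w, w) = 3*w^2 + C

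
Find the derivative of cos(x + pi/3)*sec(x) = -sin(x + pi/3)*sec(x) + cos(x + pi/3)*tan(x)*sec(x)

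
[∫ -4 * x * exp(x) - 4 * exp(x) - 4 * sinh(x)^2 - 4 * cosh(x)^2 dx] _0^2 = -8*exp(2) - 2*sinh(4)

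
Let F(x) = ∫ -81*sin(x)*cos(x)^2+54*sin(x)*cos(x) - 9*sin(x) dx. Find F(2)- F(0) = (3*cos(2) - 1)^3 - 8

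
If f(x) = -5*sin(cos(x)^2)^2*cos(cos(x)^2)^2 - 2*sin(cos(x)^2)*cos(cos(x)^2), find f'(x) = -sin(-2*x + cos(2*x) + 1) + sin(2*x + cos(2*x) + 1) + 5*cos(2*(-x + cos(2*x) + 1))/4 - 5*cos(2*(x + cos(2*x) + 1))/4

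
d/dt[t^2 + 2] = 2*t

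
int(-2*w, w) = -w^2 + C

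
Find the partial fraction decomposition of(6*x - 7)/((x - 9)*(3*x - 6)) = -5/(21*(x - 2)) + 47/(21*(x - 9))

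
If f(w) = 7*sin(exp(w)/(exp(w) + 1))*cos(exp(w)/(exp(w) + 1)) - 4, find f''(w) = 7*(-exp(2*w)*cos(2*exp(w)/(exp(w) + 1)) - 2*exp(w)*sin(2*exp(w)/(exp(w) + 1)) + cos(2*exp(w)/(exp(w) + 1)))*exp(w)/(exp(4*w) + 4*exp(3*w) + 6*exp(2*w) + 4*exp(w) + 1)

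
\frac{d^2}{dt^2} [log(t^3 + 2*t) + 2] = (-3*t^4 - 4)/(t^6 + 4*t^4 + 4*t^2)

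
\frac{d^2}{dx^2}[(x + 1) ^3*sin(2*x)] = -4*x^3*sin(2*x) - 12*x^2*sin(2*x) + 12*x^2*cos(2*x) - 6*x*sin(2*x) + 24*x*cos(2*x) + 2*sin(2*x) + 12*cos(2*x)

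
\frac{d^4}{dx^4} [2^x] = 2^x*log(2)^4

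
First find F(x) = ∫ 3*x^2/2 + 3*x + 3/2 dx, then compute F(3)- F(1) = 28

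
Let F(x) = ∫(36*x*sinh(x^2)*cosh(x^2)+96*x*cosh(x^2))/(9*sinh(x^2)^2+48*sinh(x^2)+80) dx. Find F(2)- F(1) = -log(1 + (3*sinh(1)/4 + 2)^2) + log(1 + (2 + 3*sinh(4)/4)^2)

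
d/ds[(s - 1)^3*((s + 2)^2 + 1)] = 5*s^4 + 4*s^3 - 12*s^2 - 8*s + 11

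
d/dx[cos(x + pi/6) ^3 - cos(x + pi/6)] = -3*sin(x + pi/6)*cos(x + pi/6)^2 + sin(x + pi/6)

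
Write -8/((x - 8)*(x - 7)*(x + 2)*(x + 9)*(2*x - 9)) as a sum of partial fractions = -128/(12285*(2*x - 9)) - 1/(6426*(x + 9)) + 4/(4095*(x + 2)) + 1/(90*(x - 7)) - 4/(595*(x - 8))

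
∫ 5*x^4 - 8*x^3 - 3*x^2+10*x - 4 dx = x^5 - 2*x^4 - x^3 + 5*x^2 - 4*x + C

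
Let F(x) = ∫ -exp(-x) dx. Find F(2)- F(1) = -exp(-1) + exp(-2)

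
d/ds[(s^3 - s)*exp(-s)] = (-s^3 + 3*s^2 + s - 1)*exp(-s)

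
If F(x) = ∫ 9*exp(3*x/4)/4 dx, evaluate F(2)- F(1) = -3*exp(3/4) + 3*exp(3/2)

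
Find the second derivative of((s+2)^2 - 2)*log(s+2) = (2*s^2*log(s + 2) + 3*s^2 + 8*s*log(s + 2) + 12*s + 8*log(s + 2) + 14)/(s^2 + 4*s + 4)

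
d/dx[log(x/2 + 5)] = 1/(x + 10)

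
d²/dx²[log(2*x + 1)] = -4/(4*x^2 + 4*x + 1)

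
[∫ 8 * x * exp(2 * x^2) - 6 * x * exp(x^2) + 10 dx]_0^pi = -3*exp(pi^2) + 1 + 10*pi + 2*exp(2*pi^2)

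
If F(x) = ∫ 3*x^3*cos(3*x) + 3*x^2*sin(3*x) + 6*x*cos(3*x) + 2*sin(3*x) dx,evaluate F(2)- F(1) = 12*sin(6) - 3*sin(3)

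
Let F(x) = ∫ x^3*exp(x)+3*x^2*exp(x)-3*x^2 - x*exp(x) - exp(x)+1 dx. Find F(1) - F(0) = 0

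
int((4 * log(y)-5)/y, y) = 2*(log(y) - 1)^2 - log(y) + C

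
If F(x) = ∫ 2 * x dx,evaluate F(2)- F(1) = 3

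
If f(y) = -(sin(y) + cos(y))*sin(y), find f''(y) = -2*sqrt(2)*cos(2*y + pi/4)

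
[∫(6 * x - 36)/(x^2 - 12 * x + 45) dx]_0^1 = -3*log(5) + 3*log(34/9)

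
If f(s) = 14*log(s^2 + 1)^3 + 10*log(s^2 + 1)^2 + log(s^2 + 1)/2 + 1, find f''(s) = (-84*s^2*log(s^2 + 1)^2 + 296*s^2*log(s^2 + 1) + 79*s^2 + 84*log(s^2 + 1)^2 + 40*log(s^2 + 1) + 1)/(s^4 + 2*s^2 + 1)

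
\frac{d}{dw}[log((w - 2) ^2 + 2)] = (2*w - 4)/(w^2 - 4*w + 6)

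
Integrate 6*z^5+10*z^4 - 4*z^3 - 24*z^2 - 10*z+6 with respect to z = z^6 + 2*z^5 - z^4 - 8*z^3 - 5*z^2 + 6*z + C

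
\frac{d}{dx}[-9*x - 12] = -9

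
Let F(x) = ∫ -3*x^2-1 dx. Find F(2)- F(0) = -10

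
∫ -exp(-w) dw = exp(-w) + C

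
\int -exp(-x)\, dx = exp(-x) + C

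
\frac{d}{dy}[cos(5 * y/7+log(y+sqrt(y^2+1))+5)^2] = -(5*y^2 + 5*y*sqrt(y^2 + 1) + 7*y + 7*sqrt(y^2 + 1) + 5)*sin(10*y/7 + 2*log(y + sqrt(y^2 + 1)) + 10)/(7*y^2 + 7*y*sqrt(y^2 + 1) + 7)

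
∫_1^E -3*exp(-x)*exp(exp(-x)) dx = -3*exp(exp(-1)) + 3*exp(exp(-E))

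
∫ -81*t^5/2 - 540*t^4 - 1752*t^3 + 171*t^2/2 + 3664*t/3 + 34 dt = -27*t^6/4 - 108*t^5 - 438*t^4 + 57*t^3/2 + 1832*t^2/3 + 34*t + C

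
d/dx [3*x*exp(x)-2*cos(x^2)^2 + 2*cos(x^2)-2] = 3*x*exp(x) - 4*x*sin(x^2) + 4*x*sin(2*x^2) + 3*exp(x)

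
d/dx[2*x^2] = 4*x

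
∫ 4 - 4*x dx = -2*x^2 + 4*x + C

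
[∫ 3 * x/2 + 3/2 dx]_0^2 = 6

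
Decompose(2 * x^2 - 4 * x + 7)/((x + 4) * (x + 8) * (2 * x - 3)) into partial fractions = 2/(19*(2*x - 3)) + 167/(76*(x + 8)) - 5/(4*(x + 4))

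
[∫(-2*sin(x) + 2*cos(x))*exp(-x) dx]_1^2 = -2*exp(-1)*sin(1) + 2*exp(-2)*sin(2)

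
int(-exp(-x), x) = exp(-x) + C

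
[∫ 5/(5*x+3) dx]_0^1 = -log(3) + log(8)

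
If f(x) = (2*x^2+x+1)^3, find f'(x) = 48*x^5 + 60*x^4 + 72*x^3 + 39*x^2 + 18*x + 3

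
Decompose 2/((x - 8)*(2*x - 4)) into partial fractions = -1/(6*(x - 2)) + 1/(6*(x - 8))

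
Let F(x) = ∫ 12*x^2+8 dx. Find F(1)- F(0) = 12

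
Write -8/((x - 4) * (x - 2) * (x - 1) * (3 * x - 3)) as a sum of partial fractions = -32/(27*(x - 1)) - 8/(9*(x - 1)^2) + 4/(3*(x - 2)) - 4/(27*(x - 4))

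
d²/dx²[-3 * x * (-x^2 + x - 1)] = 18*x - 6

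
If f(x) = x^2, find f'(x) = 2*x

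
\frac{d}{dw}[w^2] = 2*w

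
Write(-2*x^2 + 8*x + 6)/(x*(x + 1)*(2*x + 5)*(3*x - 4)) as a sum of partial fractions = 177/(322*(3*x - 4)) + 212/(345*(2*x + 5)) - 4/(21*(x + 1)) - 3/(10*x)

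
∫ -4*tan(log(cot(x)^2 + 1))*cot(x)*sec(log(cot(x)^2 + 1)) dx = 2*sec(2*log(sin(x))) + C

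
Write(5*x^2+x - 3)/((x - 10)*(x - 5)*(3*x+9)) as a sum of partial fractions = 1/(8*(x + 3)) - 127/(120*(x - 5)) + 13/(5*(x - 10))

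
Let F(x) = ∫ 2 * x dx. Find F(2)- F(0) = 4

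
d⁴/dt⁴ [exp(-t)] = exp(-t)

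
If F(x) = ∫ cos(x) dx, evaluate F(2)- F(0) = sin(2)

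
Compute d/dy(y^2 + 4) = 2*y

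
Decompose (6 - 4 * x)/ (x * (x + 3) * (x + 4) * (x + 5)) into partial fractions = -13/(5*(x + 5)) + 11/(2*(x + 4)) - 3/(x + 3) + 1/(10*x)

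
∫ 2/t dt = 2*log(t/2) + C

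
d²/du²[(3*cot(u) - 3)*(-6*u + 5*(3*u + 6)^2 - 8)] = 270*u^2*cot(u)^3 + 270*u^2*cot(u) + 1044*u*cot(u)^3 - 540*u*cot(u)^2 + 1044*u*cot(u) - 540*u + 1032*cot(u)^3 - 1044*cot(u)^2 + 1302*cot(u) - 1314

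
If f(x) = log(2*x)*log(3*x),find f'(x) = (2*log(x) + log(2) + log(3))/x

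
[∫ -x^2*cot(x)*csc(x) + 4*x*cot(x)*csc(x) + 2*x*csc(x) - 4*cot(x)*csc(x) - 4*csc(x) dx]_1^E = -csc(1) + (-2 + E)^2*csc(E)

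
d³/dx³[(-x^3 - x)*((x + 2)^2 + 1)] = -60*x^2 - 96*x - 36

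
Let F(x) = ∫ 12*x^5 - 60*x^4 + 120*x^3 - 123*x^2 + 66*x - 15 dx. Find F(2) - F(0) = -2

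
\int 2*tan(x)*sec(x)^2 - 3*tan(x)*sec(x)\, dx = (sec(x) - 3)*sec(x) + C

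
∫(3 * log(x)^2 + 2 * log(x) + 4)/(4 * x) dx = (log(x)^2 + log(x) + 4)*log(x)/4 + C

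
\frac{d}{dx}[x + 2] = 1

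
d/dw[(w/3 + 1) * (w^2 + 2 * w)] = w^2 + 10*w/3 + 2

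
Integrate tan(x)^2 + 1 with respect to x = tan(x) + C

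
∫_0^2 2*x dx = 4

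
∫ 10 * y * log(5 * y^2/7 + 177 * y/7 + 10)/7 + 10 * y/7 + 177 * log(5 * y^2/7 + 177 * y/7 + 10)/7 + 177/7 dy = (y + 35)*(5*y + 2)*log((y + 35)*(5*y + 2)/7)/7 + C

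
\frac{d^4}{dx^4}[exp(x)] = exp(x)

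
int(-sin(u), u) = cos(u) + C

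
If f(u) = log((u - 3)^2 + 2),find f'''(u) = (4*u^3 - 36*u^2 + 84*u - 36)/(u^6 - 18*u^5 + 141*u^4 - 612*u^3 + 1551*u^2 - 2178*u + 1331)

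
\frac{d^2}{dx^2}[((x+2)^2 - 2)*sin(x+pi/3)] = -x^2*sin(x + pi/3) - 4*sqrt(2)*x*sin(x + pi/12) + 8*cos(x + pi/3)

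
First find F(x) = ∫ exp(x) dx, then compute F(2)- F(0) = -1 + exp(2)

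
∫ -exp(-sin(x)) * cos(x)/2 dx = exp(-sin(x))/2 + C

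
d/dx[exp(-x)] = -exp(-x)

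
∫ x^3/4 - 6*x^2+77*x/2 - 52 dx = x^4/16 - 2*x^3 + 77*x^2/4 - 52*x + C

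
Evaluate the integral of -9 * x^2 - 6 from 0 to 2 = -36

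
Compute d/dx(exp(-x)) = -exp(-x)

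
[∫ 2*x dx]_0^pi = pi^2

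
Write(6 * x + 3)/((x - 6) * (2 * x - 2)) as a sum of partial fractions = -9/(10*(x - 1)) + 39/(10*(x - 6))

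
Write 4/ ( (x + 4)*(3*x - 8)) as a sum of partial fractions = 3/(5*(3*x - 8)) - 1/(5*(x + 4))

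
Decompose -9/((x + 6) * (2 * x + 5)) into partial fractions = -18/(7*(2*x + 5)) + 9/(7*(x + 6))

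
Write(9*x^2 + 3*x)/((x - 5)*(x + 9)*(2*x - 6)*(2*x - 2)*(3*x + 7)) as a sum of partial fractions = -1701/(140800*(3*x + 7)) + 117/(22400*(x + 9)) + 3/(800*(x - 1)) - 15/(512*(x - 3)) + 15/(616*(x - 5))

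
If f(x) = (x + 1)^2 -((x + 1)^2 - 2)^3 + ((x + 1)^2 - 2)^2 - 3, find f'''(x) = -120*x^3 - 360*x^2 - 192*x + 48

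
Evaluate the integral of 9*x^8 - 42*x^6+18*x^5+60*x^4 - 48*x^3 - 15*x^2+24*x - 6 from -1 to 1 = -8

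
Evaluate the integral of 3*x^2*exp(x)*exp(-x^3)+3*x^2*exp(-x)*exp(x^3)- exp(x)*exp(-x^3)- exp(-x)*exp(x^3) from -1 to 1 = 0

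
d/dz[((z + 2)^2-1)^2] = 4*z^3 + 24*z^2 + 44*z + 24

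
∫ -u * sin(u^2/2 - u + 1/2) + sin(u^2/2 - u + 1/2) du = cos((u - 1)^2/2) + C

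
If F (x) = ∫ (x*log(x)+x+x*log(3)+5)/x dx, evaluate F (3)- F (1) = 10*log(3)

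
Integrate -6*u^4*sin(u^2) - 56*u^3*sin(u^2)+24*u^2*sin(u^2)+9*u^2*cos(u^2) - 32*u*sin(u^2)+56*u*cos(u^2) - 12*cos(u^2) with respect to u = (3*u^3 + 28*u^2 - 12*u + 16)*cos(u^2) + C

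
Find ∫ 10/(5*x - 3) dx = 2*log(5*x - 3) + C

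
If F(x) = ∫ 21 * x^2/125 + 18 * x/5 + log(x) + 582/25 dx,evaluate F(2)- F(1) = 2*log(2) + 3509/125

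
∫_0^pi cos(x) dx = 0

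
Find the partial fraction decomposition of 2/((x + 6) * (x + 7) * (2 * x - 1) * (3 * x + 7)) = -27/(1309*(3*x + 7)) + 16/(3315*(2*x - 1)) - 1/(105*(x + 7)) + 2/(143*(x + 6))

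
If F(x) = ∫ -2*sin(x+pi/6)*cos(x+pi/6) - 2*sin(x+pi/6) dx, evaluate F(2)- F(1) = -(cos(pi/6 + 1) + 1)^2 + (cos(pi/6 + 2) + 1)^2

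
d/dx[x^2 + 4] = 2*x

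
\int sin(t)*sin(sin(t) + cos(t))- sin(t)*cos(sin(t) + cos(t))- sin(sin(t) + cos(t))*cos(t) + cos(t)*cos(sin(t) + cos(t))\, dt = sqrt(2)*sin(sqrt(2)*sin(t + pi/4) + pi/4) + C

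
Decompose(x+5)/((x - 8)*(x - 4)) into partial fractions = -9/(4*(x - 4)) + 13/(4*(x - 8))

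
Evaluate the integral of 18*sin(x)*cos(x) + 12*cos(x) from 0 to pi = 0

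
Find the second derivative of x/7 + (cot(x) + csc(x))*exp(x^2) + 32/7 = (4*x^2/tan(x) + 4*x^2/sin(x) - 4*x*cos(x)/sin(x)^2 - 4*x/sin(x)^2 + 2/tan(x) + 1/sin(x) + 2*cos(x)/sin(x)^3 + 2/sin(x)^3)*exp(x^2)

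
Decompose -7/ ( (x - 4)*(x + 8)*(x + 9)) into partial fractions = -7/(13*(x + 9)) + 7/(12*(x + 8)) - 7/(156*(x - 4))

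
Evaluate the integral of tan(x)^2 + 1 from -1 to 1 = 2*tan(1)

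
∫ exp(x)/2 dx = exp(x)/2 + C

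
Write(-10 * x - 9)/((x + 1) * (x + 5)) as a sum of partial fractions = -41/(4*(x + 5)) + 1/(4*(x + 1))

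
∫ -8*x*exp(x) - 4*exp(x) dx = (4 - 8*x)*exp(x) + C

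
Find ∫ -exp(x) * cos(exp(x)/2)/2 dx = -sin(exp(x)/2) + C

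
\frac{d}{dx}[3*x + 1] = 3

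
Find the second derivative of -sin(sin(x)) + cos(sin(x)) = sqrt(2)*(sin(x)*sin(sin(x) + pi/4) - cos(x)^2*cos(sin(x) + pi/4))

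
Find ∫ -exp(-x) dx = exp(-x) + C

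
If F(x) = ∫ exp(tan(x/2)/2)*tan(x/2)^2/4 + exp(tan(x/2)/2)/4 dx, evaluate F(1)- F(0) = -1 + exp(tan(1/2)/2)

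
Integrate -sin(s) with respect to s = cos(s) + C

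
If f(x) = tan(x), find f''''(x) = 24*tan(x)^5 + 40*tan(x)^3 + 16*tan(x)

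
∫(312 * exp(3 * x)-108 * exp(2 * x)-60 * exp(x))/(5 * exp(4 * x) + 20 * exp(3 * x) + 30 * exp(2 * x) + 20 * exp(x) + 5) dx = 3*(97*exp(3*x) + 187*exp(2*x) + 205*exp(x) + 75)/(5*(exp(3*x) + 3*exp(2*x) + 3*exp(x) + 1)) + C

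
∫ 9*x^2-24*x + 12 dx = 3*x^3 - 12*x^2 + 12*x + C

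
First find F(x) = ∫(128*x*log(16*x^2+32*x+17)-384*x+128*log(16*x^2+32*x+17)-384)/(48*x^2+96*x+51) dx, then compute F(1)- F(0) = -4*log(65) - 2*log(17)^2/3 + 4*log(17) + 2*log(65)^2/3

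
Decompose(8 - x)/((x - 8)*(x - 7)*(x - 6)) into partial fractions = 1/(x - 6) - 1/(x - 7)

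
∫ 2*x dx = x^2 + C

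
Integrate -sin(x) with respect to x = cos(x) + C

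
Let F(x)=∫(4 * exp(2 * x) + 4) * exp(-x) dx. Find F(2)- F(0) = -4*exp(-2) + 4*exp(2)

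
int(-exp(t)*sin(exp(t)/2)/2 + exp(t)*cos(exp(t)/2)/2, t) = sqrt(2)*sin(exp(t)/2 + pi/4) + C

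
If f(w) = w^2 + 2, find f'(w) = 2*w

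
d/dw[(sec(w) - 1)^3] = 3*(cos(w) - 1)^2*sin(w)/cos(w)^4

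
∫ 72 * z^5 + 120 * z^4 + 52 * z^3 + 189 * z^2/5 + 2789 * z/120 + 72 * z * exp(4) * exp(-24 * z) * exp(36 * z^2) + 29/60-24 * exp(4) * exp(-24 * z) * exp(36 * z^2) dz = 18*z^3/5 + 18*z^2/5 + 3*z/20 + (24*z^3 + 24*z^2 + z + 8)^2/48 + exp(4*(3*z - 1)^2) + C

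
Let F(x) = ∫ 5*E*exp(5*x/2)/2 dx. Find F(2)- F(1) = -exp(7/2) + exp(6)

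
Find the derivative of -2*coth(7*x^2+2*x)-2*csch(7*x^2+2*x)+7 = 4*(7*x*cosh(x*(7*x + 2)) + 7*x + cosh(x*(7*x + 2)) + 1)/sinh(x*(7*x + 2))^2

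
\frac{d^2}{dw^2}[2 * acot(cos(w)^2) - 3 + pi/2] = 4*(3*sin(w)^6 - 6*sin(w)^4 + sin(w)^2 + cos(w)^6 + 1)/(cos(w)^8 + 2*cos(w)^4 + 1)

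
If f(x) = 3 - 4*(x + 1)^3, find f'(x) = -12*x^2 - 24*x - 12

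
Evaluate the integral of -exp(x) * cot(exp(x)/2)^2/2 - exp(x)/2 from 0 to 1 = -cot(1/2) + cot(E/2)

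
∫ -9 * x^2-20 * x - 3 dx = -3*x^3 - 10*x^2 - 3*x + C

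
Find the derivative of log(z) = 1/z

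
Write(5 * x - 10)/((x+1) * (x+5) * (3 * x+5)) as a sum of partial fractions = 33/(4*(3*x + 5)) - 7/(8*(x + 5)) - 15/(8*(x + 1))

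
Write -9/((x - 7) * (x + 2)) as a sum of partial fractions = 1/(x + 2) - 1/(x - 7)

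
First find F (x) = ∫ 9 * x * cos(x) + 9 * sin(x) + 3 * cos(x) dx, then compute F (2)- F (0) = 21*sin(2)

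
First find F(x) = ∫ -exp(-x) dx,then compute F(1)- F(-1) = -E + exp(-1)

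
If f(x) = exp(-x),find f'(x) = -exp(-x)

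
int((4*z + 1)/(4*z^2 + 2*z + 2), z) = log(2*z^2 + z + 1)/2 + C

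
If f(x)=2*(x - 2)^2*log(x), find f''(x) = (4*x^2*log(x) + 6*x^2 - 8*x - 8)/x^2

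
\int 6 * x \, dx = 3*x^2 + C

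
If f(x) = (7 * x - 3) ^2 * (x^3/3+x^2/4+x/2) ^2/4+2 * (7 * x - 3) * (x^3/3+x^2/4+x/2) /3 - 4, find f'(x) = 98*x^7/9 + 49*x^6/8 + 643*x^5/32 - 115*x^4/32 + 1661*x^3/144 - 75*x^2/16 + 115*x/24 - 1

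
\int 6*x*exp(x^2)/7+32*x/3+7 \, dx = 16*x^2/3 + 7*x + 3*exp(x^2)/7 + C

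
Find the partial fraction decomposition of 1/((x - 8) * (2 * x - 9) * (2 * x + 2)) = -2/(77*(2*x - 9)) + 1/(198*(x + 1)) + 1/(126*(x - 8))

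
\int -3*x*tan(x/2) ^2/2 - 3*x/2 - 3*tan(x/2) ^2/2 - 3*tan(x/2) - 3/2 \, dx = (-3*x - 3)*tan(x/2) + C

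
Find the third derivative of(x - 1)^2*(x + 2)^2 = 24*x + 12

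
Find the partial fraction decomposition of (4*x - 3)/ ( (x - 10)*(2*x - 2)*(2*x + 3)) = -18/(115*(2*x + 3)) - 1/(90*(x - 1)) + 37/(414*(x - 10))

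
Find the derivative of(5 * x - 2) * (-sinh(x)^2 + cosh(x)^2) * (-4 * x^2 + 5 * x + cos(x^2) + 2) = -10*x^2*sin(x^2) - 60*x^2 + 4*x*sin(x^2) + 66*x + 5*cos(x^2)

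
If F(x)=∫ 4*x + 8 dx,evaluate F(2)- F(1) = 14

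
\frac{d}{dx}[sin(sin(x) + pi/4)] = cos(x)*cos(sin(x) + pi/4)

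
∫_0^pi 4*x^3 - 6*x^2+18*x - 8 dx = -16 + (-pi^2 - 4 + pi)^2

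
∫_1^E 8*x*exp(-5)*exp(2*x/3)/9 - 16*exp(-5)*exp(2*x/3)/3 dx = 2*(-5 + 2*E/3)*exp(-5 + 2*E/3) + 26*exp(-13/3)/3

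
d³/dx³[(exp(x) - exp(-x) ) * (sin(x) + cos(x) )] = -4*(exp(2*x)*sin(x) + cos(x))*exp(-x)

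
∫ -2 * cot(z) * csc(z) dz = 2*csc(z) + C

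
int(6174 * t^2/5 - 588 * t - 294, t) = 2058*t^3/5 - 294*t^2 - 294*t + C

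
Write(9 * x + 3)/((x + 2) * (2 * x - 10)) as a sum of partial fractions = 15/(14*(x + 2)) + 24/(7*(x - 5))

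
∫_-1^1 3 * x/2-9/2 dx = -9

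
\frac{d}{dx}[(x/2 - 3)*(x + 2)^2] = 3*x^2/2 - 2*x - 10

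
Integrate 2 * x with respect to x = x^2 + C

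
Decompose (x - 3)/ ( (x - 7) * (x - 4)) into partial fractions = -1/(3*(x - 4)) + 4/(3*(x - 7))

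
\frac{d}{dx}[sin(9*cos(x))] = -9*sin(x)*cos(9*cos(x))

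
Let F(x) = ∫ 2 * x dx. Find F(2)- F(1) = 3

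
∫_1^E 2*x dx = -1 + exp(2)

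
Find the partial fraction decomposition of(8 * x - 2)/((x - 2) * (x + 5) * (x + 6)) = -25/(4*(x + 6)) + 6/(x + 5) + 1/(4*(x - 2))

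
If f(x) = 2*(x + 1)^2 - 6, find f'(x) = 4*x + 4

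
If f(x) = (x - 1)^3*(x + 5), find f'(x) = 4*x^3 + 6*x^2 - 24*x + 14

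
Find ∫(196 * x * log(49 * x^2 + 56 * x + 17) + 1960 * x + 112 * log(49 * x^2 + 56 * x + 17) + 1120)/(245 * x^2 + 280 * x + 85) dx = (log((7*x + 4)^2 + 1) + 20)*log((7*x + 4)^2 + 1)/5 + C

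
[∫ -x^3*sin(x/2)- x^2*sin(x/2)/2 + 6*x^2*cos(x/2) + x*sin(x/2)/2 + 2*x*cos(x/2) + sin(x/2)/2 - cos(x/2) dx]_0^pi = 1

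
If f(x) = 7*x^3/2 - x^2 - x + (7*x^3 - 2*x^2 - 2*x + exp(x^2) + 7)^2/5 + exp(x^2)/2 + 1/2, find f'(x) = 294*x^5/5 + 28*x^4*exp(x^2)/5 - 28*x^4 - 8*x^3*exp(x^2)/5 - 96*x^3/5 + 34*x^2*exp(x^2)/5 + 741*x^2/10 + 4*x*exp(2*x^2)/5 + 5*x*exp(x^2) - 58*x/5 - 4*exp(x^2)/5 - 33/5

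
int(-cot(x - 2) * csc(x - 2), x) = csc(x - 2) + C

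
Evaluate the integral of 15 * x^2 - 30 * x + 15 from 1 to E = 5*(-1 + E)^3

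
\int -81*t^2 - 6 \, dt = -27*t^3 - 6*t + C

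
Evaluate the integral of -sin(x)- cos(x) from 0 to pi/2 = -2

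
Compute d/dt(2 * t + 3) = 2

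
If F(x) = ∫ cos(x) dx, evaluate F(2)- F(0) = sin(2)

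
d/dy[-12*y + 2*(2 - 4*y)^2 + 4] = 64*y - 44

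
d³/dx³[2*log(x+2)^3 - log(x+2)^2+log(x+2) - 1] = (12*log(x + 2)^2 - 40*log(x + 2) + 20)/(x^3 + 6*x^2 + 12*x + 8)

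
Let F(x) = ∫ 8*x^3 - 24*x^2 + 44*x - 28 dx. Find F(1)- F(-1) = -72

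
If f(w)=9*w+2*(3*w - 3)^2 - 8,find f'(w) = 36*w - 27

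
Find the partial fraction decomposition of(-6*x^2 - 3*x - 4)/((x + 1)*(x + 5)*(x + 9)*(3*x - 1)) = -153/(1792*(3*x - 1)) + 463/(896*(x + 9)) - 139/(256*(x + 5)) + 7/(128*(x + 1))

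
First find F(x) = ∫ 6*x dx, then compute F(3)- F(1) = 24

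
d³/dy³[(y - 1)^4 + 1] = 24*y - 24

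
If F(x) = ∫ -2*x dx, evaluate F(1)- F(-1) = 0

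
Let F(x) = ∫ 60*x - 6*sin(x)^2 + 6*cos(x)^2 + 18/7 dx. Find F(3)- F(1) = -3*sin(2) + 3*sin(6) + 1716/7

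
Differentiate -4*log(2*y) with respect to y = -4/y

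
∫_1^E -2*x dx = 1 - exp(2)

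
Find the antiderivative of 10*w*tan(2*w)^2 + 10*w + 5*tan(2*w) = 5*w*tan(2*w) + C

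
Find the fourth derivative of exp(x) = exp(x)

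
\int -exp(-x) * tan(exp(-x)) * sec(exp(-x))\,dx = sec(exp(-x)) + C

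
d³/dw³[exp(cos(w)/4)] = (-sin(w)^2 + 12*cos(w) + 16)*exp(cos(w)/4)*sin(w)/64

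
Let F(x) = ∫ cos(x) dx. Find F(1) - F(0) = sin(1)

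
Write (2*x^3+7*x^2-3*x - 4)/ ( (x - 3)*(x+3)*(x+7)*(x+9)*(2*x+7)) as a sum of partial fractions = 8/(77*(2*x + 7)) - 217/(396*(x + 9)) + 163/(280*(x + 7)) - 7/(72*(x + 3)) + 1/(90*(x - 3))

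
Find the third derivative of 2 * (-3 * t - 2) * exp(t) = -6*t*exp(t) - 22*exp(t)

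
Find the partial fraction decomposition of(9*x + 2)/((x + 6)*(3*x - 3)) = 52/(21*(x + 6)) + 11/(21*(x - 1))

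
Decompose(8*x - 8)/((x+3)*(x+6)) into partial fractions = 56/(3*(x + 6)) - 32/(3*(x + 3))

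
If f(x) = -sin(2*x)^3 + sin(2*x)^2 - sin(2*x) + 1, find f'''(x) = 168*sin(2*x)^2*cos(2*x) - 32*sin(4*x) - 48*cos(2*x)^3 + 8*cos(2*x)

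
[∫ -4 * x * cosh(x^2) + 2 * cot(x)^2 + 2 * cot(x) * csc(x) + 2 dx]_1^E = -2*sinh(exp(2)) - 2/sin(E) + 2/tan(1) + 2*sinh(1) + 2/sin(1) - 2/tan(E)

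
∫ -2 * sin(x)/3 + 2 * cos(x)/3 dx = 2*sqrt(2)*sin(x + pi/4)/3 + C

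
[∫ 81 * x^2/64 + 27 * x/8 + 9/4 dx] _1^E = -343/64 + (1 + 3*E/4)^3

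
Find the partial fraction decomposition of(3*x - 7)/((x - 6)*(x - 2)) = 1/(4*(x - 2)) + 11/(4*(x - 6))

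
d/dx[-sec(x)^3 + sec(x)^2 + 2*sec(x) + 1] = (2 + 2/cos(x) - 3/cos(x)^2)*sin(x)/cos(x)^2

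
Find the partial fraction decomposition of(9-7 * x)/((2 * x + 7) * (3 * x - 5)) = -8/(31*(3*x - 5)) - 67/(31*(2*x + 7))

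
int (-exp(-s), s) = exp(-s) + C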